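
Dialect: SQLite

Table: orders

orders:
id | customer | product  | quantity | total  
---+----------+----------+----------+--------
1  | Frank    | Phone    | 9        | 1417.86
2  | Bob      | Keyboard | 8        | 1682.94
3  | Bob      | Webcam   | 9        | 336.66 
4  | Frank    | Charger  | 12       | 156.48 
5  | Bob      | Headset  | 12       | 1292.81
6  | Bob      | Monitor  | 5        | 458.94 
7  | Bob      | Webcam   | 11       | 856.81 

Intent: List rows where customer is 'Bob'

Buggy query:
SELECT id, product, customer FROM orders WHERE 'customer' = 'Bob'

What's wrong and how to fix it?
Bug: Single quotes denote string literals in SQL; the column name is being compared as a constant string

Fix: Remove the quotes around the column name (or use double quotes for an identifier)

Corrected query:
SELECT id, product, customer FROM orders WHERE customer = 'Bob'

Result:
id | product  | customer
---+----------+---------
2  | Keyboard | Bob     
3  | Webcam   | Bob     
5  | Headset  | Bob     
6  | Monitor  | Bob     
7  | Webcam   | Bob     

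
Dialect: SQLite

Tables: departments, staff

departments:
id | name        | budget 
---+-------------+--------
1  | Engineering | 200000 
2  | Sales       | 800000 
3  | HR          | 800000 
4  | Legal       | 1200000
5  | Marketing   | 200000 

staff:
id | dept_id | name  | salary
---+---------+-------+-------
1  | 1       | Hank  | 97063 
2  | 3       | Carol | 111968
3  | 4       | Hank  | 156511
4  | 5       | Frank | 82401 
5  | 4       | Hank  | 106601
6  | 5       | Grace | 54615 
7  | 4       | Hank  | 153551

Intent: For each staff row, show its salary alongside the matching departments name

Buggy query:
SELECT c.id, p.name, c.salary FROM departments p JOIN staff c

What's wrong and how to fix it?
Bug: Missing join condition: each staff row is matched to all departments rows instead of just its own

Fix: Add ON c.dept_id = p.id to the JOIN

Corrected query:
SELECT c.id, p.name, c.salary FROM departments p JOIN staff c ON c.dept_id = p.id

Result:
id | name        | salary
---+-------------+-------
1  | Engineering | 97063 
2  | HR          | 111968
3  | Legal       | 156511
4  | Marketing   | 82401 
5  | Legal       | 106601
6  | Marketing   | 54615 
7  | Legal       | 153551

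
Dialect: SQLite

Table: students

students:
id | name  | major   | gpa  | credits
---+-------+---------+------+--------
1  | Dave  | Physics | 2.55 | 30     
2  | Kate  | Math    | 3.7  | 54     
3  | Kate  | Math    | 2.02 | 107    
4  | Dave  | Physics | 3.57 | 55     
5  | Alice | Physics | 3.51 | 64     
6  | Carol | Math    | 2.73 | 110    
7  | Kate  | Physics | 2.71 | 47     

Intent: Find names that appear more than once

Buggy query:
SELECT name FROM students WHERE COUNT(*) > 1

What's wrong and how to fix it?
Bug: COUNT(*) is an aggregate and cannot be used in WHERE

Fix: GROUP BY name, then filter groups with HAVING COUNT(*) > 1

Corrected query:
SELECT name FROM students GROUP BY name HAVING COUNT(*) > 1

Result:
name
----
Dave
Kate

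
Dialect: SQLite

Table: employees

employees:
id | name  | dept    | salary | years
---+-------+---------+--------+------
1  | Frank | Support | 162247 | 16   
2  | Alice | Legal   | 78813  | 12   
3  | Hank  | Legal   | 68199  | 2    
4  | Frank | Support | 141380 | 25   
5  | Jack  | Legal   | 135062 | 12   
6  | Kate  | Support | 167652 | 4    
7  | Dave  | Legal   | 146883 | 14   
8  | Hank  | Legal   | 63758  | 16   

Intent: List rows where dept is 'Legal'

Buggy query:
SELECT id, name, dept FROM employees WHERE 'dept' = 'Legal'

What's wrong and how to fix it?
Bug: 'dept' in single quotes is a string literal, not the column; the comparison is literal-vs-literal and never true

Fix: Reference the column as dept without single quotes

Corrected query:
SELECT id, name, dept FROM employees WHERE dept = 'Legal'

Result:
id | name  | dept 
---+-------+------
2  | Alice | Legal
3  | Hank  | Legal
5  | Jack  | Legal
7  | Dave  | Legal
8  | Hank  | Legal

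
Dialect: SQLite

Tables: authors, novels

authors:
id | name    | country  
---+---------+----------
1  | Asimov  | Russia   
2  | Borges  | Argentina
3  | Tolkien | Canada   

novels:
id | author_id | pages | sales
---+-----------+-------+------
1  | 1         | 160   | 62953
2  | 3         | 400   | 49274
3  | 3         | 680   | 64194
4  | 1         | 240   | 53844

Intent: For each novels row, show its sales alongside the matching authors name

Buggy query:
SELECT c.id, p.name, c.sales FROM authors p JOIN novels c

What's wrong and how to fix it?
Bug: Missing join condition: each novels row is matched to all authors rows instead of just its own

Fix: Specify the join condition linking the foreign key to the parent id

Corrected query:
SELECT c.id, p.name, c.sales FROM authors p JOIN novels c ON c.author_id = p.id

Result:
id | name    | sales
---+---------+------
1  | Asimov  | 62953
2  | Tolkien | 49274
3  | Tolkien | 64194
4  | Asimov  | 53844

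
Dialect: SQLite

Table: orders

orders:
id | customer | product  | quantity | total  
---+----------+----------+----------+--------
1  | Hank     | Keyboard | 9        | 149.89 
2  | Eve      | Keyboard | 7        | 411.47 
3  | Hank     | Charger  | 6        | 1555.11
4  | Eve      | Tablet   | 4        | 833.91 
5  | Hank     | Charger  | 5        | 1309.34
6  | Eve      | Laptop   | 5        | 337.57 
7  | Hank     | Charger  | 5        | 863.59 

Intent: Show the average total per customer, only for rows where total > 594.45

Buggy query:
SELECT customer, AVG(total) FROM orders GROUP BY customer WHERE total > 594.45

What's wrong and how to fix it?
Bug: Row-level WHERE must come before GROUP BY in the clause order

Fix: Move the WHERE clause before GROUP BY

Corrected query:
SELECT customer, AVG(total) FROM orders WHERE total > 594.45 GROUP BY customer

Result:
customer | AVG(total)
---------+-----------
Eve      | 833.91    
Hank     | 1242.68   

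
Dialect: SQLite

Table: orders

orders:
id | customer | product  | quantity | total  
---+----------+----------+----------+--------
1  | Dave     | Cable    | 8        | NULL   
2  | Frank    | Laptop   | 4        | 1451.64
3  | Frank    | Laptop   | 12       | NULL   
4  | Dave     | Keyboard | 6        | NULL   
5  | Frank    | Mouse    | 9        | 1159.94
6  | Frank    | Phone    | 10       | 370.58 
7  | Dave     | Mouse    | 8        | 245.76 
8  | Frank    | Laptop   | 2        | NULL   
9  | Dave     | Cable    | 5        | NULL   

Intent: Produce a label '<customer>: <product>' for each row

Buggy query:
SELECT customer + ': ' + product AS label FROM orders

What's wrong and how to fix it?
Bug: '+' is numeric addition; on text columns SQLite converts them to 0 instead of concatenating

Fix: Use the || operator for string concatenation

Corrected query:
SELECT customer || ': ' || product AS label FROM orders

Result:
label         
--------------
Dave: Cable   
Frank: Laptop 
Frank: Laptop 
Dave: Keyboard
Frank: Mouse  
Frank: Phone  
Dave: Mouse   
Frank: Laptop 
Dave: Cable   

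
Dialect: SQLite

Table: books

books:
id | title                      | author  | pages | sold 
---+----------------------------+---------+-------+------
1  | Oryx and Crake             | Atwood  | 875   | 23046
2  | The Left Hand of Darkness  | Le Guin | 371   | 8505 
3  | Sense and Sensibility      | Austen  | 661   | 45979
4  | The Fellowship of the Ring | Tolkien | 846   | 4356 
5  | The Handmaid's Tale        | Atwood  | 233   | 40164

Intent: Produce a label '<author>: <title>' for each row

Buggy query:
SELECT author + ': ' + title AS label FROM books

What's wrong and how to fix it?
Bug: SQLite uses || for string concatenation; + coerces text to numbers (yielding 0)

Fix: Replace + with || to concatenate text

Corrected query:
SELECT author || ': ' || title AS label FROM books

Result:
label                              
-----------------------------------
Atwood: Oryx and Crake             
Le Guin: The Left Hand of Darkness 
Austen: Sense and Sensibility      
Tolkien: The Fellowship of the Ring
Atwood: The Handmaid's Tale        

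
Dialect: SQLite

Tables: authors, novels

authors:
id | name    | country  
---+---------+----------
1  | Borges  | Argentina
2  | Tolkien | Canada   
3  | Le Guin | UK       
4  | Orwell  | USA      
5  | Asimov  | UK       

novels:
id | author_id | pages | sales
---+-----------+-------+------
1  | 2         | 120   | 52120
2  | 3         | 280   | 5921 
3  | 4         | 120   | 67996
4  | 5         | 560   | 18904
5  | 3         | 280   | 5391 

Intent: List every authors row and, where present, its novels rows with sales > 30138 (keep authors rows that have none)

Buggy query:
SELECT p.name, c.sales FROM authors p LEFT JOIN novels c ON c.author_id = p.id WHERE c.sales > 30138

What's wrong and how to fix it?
Bug: Filtering c.sales in WHERE discards the NULL rows produced by LEFT JOIN, turning it into an inner join

Fix: Move the right-table condition into the ON clause so unmatched parents are kept

Corrected query:
SELECT p.name, c.sales FROM authors p LEFT JOIN novels c ON c.author_id = p.id AND c.sales > 30138

Result:
name    | sales
--------+------
Borges  | NULL 
Tolkien | 52120
Le Guin | NULL 
Orwell  | 67996
Asimov  | NULL 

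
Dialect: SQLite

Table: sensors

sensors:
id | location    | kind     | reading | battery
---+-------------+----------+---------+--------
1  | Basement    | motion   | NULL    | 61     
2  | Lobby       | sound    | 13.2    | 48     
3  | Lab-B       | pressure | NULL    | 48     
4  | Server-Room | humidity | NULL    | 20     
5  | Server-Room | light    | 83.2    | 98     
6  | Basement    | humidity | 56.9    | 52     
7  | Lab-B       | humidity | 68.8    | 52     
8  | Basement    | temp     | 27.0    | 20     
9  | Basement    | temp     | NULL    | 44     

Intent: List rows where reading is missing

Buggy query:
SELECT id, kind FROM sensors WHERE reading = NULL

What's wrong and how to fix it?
Bug: '= NULL' is always unknown in SQL three-valued logic, so no rows match

Fix: Use IS NULL to test for NULL

Corrected query:
SELECT id, kind FROM sensors WHERE reading IS NULL

Result:
id | kind    
---+---------
1  | motion  
3  | pressure
4  | humidity
9  | temp    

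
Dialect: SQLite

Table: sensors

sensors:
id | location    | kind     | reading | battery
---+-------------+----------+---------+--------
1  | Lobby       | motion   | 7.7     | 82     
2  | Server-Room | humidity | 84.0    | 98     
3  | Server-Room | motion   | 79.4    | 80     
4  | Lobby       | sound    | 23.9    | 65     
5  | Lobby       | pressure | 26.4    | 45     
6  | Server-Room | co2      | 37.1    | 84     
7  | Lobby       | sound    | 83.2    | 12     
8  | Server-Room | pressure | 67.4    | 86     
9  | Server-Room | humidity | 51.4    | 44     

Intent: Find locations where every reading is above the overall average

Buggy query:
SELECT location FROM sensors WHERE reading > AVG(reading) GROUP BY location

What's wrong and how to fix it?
Bug: AVG() is an aggregate; it can't sit directly in WHERE

Fix: Compute the overall average in a scalar subquery and compare each group's MIN against it in HAVING

Corrected query:
SELECT location FROM sensors GROUP BY location HAVING MIN(reading) > (SELECT AVG(reading) FROM sensors)

Result:
(no rows)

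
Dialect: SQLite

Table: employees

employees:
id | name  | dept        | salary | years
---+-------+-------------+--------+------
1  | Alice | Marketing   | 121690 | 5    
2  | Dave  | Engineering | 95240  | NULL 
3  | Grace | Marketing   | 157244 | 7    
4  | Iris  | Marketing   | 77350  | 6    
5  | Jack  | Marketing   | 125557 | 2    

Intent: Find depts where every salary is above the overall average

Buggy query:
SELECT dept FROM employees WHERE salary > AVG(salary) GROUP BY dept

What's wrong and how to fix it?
Bug: AVG() is an aggregate; it can't sit directly in WHERE

Fix: Use a subquery for AVG and a HAVING MIN(...) filter so the condition holds for every row in the group

Corrected query:
SELECT dept FROM employees GROUP BY dept HAVING MIN(salary) > (SELECT AVG(salary) FROM employees)

Result:
(no rows)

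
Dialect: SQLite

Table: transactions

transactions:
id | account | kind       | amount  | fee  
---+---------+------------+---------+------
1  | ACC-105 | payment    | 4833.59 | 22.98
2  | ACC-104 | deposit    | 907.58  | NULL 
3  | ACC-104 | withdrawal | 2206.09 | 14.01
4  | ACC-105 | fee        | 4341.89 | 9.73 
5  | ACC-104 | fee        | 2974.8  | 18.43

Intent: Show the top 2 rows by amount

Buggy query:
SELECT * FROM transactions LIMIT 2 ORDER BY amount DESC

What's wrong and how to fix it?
Bug: LIMIT must come after ORDER BY

Fix: Swap the clauses: ORDER BY first, then LIMIT

Corrected query:
SELECT * FROM transactions ORDER BY amount DESC LIMIT 2

Result:
id | account | kind    | amount  | fee  
---+---------+---------+---------+------
1  | ACC-105 | payment | 4833.59 | 22.98
4  | ACC-105 | fee     | 4341.89 | 9.73 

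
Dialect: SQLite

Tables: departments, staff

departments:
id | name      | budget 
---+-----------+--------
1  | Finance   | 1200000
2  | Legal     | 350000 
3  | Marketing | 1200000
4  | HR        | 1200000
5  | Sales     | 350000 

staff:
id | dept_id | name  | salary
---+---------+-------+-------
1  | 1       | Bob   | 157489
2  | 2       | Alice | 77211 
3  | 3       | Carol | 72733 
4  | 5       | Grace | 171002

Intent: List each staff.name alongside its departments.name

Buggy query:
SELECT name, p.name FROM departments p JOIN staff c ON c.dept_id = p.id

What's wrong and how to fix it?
Bug: Both tables have a 'name' column; the unqualified reference is ambiguous

Fix: Qualify the column with its table alias (c.name)

Corrected query:
SELECT c.name, p.name FROM departments p JOIN staff c ON c.dept_id = p.id

Result:
name  | name     
------+----------
Bob   | Finance  
Alice | Legal    
Carol | Marketing
Grace | Sales    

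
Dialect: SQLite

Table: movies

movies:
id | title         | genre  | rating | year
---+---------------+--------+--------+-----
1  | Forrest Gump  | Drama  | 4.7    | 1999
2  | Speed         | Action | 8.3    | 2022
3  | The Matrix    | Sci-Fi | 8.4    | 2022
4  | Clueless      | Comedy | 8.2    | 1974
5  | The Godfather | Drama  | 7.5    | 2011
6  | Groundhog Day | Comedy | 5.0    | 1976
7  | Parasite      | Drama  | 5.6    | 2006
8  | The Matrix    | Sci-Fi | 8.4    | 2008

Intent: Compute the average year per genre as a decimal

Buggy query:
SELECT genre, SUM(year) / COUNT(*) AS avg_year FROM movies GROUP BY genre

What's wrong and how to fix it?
Bug: Both operands are integers, so '/' performs integer division and truncates

Fix: Cast one side to REAL so the division keeps the fractional part

Corrected query:
SELECT genre, SUM(year) * 1.0 / COUNT(*) AS avg_year FROM movies GROUP BY genre

Result:
genre  | avg_year   
-------+------------
Action | 2022       
Comedy | 1975       
Drama  | 2005.333333
Sci-Fi | 2015       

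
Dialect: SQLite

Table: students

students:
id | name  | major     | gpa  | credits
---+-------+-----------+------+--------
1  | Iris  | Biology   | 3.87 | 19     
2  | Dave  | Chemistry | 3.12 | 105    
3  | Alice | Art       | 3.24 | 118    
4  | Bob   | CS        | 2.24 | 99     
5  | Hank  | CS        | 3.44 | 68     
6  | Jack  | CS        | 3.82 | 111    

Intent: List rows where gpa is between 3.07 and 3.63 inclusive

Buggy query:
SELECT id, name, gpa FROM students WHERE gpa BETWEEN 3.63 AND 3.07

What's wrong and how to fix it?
Bug: BETWEEN expects the lower bound first; with 3.63 AND 3.07 the range is empty

Fix: Swap the bounds so the smaller value comes first

Corrected query:
SELECT id, name, gpa FROM students WHERE gpa BETWEEN 3.07 AND 3.63

Result:
id | name  | gpa 
---+-------+-----
2  | Dave  | 3.12
3  | Alice | 3.24
5  | Hank  | 3.44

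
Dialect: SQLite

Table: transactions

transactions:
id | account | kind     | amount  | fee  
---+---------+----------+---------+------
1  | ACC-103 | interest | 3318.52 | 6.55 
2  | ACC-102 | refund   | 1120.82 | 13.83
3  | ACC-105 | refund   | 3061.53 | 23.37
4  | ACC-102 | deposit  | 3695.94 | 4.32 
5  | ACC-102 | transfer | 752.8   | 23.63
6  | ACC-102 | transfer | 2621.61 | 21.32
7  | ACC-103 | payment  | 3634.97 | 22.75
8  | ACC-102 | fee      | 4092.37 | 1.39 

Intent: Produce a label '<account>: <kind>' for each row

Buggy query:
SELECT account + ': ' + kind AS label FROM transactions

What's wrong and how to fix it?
Bug: SQLite uses || for string concatenation; + coerces text to numbers (yielding 0)

Fix: Replace + with || to concatenate text

Corrected query:
SELECT account || ': ' || kind AS label FROM transactions

Result:
label            
-----------------
ACC-103: interest
ACC-102: refund  
ACC-105: refund  
ACC-102: deposit 
ACC-102: transfer
ACC-102: transfer
ACC-103: payment 
ACC-102: fee     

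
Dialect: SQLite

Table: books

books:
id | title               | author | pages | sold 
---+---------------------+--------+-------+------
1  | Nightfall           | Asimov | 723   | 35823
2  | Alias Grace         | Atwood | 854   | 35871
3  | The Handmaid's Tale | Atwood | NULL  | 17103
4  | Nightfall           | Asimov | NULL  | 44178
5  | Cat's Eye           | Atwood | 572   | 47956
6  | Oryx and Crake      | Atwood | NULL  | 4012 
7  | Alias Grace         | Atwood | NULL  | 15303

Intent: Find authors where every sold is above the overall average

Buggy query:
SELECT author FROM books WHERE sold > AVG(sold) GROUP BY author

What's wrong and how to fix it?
Bug: WHERE evaluates per row before aggregation, so AVG() is unavailable

Fix: Use a subquery for AVG and a HAVING MIN(...) filter so the condition holds for every row in the group

Corrected query:
SELECT author FROM books GROUP BY author HAVING MIN(sold) > (SELECT AVG(sold) FROM books)

Result:
author
------
Asimov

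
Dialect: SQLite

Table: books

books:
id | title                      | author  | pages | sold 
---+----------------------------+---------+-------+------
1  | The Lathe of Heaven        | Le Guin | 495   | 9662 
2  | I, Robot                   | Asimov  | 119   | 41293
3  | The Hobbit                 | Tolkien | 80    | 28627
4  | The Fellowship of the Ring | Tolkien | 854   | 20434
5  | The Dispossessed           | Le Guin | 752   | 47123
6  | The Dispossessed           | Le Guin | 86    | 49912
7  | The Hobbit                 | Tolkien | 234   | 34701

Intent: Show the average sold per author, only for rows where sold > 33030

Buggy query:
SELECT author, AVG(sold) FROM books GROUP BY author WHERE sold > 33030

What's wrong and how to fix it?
Bug: WHERE cannot follow GROUP BY

Fix: Move the WHERE clause before GROUP BY

Corrected query:
SELECT author, AVG(sold) FROM books WHERE sold > 33030 GROUP BY author

Result:
author  | AVG(sold)
--------+----------
Asimov  | 41293    
Le Guin | 48517.5  
Tolkien | 34701    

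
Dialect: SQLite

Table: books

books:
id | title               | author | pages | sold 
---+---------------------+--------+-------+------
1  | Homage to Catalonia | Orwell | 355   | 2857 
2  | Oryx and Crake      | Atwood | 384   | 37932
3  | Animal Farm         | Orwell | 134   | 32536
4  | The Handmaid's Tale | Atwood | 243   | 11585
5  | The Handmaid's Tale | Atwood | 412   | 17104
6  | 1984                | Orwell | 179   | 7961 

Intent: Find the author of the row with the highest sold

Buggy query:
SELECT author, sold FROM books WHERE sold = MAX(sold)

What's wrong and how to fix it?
Bug: MAX(sold) is an aggregate and cannot be used directly in WHERE

Fix: Use a subquery: WHERE sold = (SELECT MAX(sold) FROM books)

Corrected query:
SELECT author, sold FROM books WHERE sold = (SELECT MAX(sold) FROM books)

Result:
author | sold 
-------+------
Atwood | 37932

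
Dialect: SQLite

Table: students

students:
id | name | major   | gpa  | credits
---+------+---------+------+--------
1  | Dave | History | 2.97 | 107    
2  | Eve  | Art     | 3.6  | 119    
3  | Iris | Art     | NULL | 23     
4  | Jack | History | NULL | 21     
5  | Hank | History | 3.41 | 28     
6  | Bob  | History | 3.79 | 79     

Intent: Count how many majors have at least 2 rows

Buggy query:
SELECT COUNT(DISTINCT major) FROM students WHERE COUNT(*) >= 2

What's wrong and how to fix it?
Bug: WHERE filters individual rows, not groups, so a group-level COUNT is invalid there

Fix: Group first with HAVING COUNT(*) >= 2, then COUNT the resulting groups

Corrected query:
SELECT COUNT(*) FROM (SELECT major FROM students GROUP BY major HAVING COUNT(*) >= 2)

Result:
COUNT(*)
--------
2       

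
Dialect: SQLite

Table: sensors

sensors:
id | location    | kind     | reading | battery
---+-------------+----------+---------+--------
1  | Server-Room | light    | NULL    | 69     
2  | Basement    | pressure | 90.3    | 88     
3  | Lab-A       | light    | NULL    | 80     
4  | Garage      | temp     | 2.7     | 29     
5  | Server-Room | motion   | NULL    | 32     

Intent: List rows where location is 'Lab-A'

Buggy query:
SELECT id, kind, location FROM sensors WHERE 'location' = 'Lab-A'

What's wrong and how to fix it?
Bug: Single quotes denote string literals in SQL; the column name is being compared as a constant string

Fix: Reference the column as location without single quotes

Corrected query:
SELECT id, kind, location FROM sensors WHERE location = 'Lab-A'

Result:
id | kind  | location
---+-------+---------
3  | light | Lab-A   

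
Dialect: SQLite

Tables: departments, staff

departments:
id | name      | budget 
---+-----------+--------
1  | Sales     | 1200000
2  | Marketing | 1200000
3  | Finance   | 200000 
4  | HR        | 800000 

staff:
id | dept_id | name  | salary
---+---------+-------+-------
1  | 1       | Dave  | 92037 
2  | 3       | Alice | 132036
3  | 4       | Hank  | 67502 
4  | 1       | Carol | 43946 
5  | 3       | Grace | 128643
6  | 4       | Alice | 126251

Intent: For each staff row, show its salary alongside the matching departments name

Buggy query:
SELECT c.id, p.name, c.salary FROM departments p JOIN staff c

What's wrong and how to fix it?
Bug: Missing join condition: each staff row is matched to all departments rows instead of just its own

Fix: Add ON c.dept_id = p.id to the JOIN

Corrected query:
SELECT c.id, p.name, c.salary FROM departments p JOIN staff c ON c.dept_id = p.id

Result:
id | name    | salary
---+---------+-------
1  | Sales   | 92037 
2  | Finance | 132036
3  | HR      | 67502 
4  | Sales   | 43946 
5  | Finance | 128643
6  | HR      | 126251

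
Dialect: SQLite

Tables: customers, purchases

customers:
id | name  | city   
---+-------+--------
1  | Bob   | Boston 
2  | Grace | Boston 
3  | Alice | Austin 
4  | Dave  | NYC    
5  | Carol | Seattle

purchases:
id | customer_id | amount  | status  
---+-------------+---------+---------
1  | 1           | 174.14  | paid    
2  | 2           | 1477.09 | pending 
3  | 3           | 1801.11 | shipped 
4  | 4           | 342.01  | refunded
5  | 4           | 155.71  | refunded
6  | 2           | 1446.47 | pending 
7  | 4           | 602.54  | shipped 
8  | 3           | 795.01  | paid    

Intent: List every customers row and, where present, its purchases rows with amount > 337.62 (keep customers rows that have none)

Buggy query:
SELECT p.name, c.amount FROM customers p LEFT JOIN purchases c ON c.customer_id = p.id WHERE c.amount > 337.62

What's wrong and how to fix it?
Bug: A WHERE condition on the right-hand table after LEFT JOIN drops unmatched parents

Fix: Move the right-table condition into the ON clause so unmatched parents are kept

Corrected query:
SELECT p.name, c.amount FROM customers p LEFT JOIN purchases c ON c.customer_id = p.id AND c.amount > 337.62

Result:
name  | amount 
------+--------
Bob   | NULL   
Grace | 1446.47
Grace | 1477.09
Alice | 795.01 
Alice | 1801.11
Dave  | 342.01 
Dave  | 602.54 
Carol | NULL   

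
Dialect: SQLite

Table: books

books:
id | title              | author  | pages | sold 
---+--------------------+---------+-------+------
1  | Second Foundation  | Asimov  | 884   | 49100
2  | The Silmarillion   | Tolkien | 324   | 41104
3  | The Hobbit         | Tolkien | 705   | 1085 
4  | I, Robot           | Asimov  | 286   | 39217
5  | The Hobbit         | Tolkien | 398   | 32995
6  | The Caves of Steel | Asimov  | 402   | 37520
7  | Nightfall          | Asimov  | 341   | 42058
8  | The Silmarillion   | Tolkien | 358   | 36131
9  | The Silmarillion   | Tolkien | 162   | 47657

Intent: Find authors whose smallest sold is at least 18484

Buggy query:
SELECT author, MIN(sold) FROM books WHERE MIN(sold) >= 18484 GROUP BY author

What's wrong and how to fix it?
Bug: Aggregates like MIN are computed per group after WHERE runs

Fix: Use HAVING for the per-group MIN condition

Corrected query:
SELECT author, MIN(sold) FROM books GROUP BY author HAVING MIN(sold) >= 18484

Result:
author | MIN(sold)
-------+----------
Asimov | 37520    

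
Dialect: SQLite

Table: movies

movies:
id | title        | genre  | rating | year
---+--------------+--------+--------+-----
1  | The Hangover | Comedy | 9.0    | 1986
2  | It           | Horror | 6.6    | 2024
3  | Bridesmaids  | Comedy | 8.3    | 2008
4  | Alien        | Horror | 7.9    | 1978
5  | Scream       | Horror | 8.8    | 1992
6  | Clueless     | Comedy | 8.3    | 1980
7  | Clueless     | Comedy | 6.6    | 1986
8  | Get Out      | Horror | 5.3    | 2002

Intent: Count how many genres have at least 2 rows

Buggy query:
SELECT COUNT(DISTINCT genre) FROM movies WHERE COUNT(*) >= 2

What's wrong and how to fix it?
Bug: COUNT(*) cannot appear in WHERE; the per-group count doesn't exist yet

Fix: Use a subquery that GROUPs and filters with HAVING, then count its rows

Corrected query:
SELECT COUNT(*) FROM (SELECT genre FROM movies GROUP BY genre HAVING COUNT(*) >= 2)

Result:
COUNT(*)
--------
2       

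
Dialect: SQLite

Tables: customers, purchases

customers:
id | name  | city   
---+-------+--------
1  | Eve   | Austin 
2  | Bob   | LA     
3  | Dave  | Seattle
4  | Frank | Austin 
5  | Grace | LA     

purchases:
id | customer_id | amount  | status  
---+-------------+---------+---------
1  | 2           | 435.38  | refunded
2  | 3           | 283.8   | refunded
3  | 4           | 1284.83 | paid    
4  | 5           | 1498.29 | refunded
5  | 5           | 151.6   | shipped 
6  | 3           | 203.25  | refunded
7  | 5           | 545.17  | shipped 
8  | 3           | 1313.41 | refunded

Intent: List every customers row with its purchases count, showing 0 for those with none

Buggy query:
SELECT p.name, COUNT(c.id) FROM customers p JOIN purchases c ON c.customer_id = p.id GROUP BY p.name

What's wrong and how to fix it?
Bug: An inner join excludes parents with zero children

Fix: Use LEFT JOIN so parents without children still appear (COUNT(c.id) gives 0)

Corrected query:
SELECT p.name, COUNT(c.id) FROM customers p LEFT JOIN purchases c ON c.customer_id = p.id GROUP BY p.name

Result:
name  | COUNT(c.id)
------+------------
Bob   | 1          
Dave  | 3          
Eve   | 0          
Frank | 1          
Grace | 3          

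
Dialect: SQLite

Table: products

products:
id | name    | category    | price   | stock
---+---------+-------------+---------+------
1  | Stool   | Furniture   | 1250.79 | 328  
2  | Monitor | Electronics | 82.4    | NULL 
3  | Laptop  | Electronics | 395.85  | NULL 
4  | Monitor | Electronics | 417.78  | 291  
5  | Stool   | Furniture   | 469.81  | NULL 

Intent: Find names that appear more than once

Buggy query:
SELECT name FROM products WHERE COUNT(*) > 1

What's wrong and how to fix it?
Bug: WHERE can't reference COUNT(*); aggregates are computed after WHERE

Fix: Group first, then use HAVING for the count condition

Corrected query:
SELECT name FROM products GROUP BY name HAVING COUNT(*) > 1

Result:
name   
-------
Monitor
Stool  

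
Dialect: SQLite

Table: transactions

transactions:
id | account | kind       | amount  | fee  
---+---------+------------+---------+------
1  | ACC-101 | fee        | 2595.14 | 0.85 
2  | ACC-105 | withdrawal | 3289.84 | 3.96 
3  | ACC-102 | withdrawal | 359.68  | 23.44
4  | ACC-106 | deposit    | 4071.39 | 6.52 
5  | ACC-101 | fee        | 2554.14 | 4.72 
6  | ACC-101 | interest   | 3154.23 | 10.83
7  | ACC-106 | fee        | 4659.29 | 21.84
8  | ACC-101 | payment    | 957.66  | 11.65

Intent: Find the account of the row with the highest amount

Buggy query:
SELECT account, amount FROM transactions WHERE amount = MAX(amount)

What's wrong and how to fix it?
Bug: WHERE is evaluated per row; an aggregate over the whole table isn't defined there

Fix: Use a subquery: WHERE amount = (SELECT MAX(amount) FROM transactions)

Corrected query:
SELECT account, amount FROM transactions WHERE amount = (SELECT MAX(amount) FROM transactions)

Result:
account | amount 
--------+--------
ACC-106 | 4659.29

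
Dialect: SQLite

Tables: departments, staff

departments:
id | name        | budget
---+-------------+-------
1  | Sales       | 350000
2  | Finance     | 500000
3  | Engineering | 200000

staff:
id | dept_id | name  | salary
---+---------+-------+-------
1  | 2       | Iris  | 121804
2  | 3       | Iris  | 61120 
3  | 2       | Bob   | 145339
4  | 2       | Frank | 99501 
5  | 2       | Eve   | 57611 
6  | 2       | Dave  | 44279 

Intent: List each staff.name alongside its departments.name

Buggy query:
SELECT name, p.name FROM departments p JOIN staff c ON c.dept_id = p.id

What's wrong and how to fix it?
Bug: Both tables have a 'name' column; the unqualified reference is ambiguous

Fix: Prefix ambiguous columns with the table alias

Corrected query:
SELECT c.name, p.name FROM departments p JOIN staff c ON c.dept_id = p.id

Result:
name  | name       
------+------------
Iris  | Finance    
Iris  | Engineering
Bob   | Finance    
Frank | Finance    
Eve   | Finance    
Dave  | Finance    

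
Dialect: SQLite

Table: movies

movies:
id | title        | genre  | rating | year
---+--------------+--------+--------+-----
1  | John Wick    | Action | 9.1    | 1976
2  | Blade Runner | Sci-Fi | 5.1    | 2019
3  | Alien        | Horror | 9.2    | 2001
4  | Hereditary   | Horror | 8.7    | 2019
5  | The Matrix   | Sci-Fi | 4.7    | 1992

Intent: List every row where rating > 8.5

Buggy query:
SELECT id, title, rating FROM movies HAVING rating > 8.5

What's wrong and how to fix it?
Bug: HAVING filters the output of aggregation, but this query has no GROUP BY and no aggregate functions, so SQLite rejects it (HAVING clause on a non-aggregate query); the condition here is per row

Fix: Replace HAVING with WHERE since the condition applies to individual rows

Corrected query:
SELECT id, title, rating FROM movies WHERE rating > 8.5

Result:
id | title      | rating
---+------------+-------
1  | John Wick  | 9.1   
3  | Alien      | 9.2   
4  | Hereditary | 8.7   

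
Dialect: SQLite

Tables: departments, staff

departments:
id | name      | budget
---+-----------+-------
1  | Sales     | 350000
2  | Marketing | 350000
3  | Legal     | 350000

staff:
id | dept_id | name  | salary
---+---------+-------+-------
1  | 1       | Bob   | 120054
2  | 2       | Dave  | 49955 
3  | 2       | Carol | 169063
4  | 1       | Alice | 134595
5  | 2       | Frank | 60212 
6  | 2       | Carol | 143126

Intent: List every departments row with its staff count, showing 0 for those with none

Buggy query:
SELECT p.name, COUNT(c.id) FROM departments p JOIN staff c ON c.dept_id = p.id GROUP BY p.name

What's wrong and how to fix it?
Bug: An inner join excludes parents with zero children

Fix: Switch to LEFT JOIN to retain unmatched parent rows

Corrected query:
SELECT p.name, COUNT(c.id) FROM departments p LEFT JOIN staff c ON c.dept_id = p.id GROUP BY p.name

Result:
name      | COUNT(c.id)
----------+------------
Legal     | 0          
Marketing | 4          
Sales     | 2          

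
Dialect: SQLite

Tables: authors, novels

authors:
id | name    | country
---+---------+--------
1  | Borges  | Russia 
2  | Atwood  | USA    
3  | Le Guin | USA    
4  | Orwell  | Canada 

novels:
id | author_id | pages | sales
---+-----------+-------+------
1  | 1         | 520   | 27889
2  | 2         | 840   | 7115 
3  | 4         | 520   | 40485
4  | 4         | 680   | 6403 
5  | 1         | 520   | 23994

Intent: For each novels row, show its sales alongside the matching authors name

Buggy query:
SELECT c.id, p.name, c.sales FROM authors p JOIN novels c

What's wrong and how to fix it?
Bug: JOIN with no ON clause produces a cartesian product; every novels row pairs with every authors row

Fix: Specify the join condition linking the foreign key to the parent id

Corrected query:
SELECT c.id, p.name, c.sales FROM authors p JOIN novels c ON c.author_id = p.id

Result:
id | name   | sales
---+--------+------
1  | Borges | 27889
2  | Atwood | 7115 
3  | Orwell | 40485
4  | Orwell | 6403 
5  | Borges | 23994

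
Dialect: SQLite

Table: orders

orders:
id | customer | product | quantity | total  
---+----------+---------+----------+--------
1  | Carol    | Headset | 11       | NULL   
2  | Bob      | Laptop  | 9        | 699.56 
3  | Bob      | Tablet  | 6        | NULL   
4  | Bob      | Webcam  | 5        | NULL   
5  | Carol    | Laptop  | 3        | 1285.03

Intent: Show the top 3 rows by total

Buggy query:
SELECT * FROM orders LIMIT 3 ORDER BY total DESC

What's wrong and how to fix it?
Bug: LIMIT must come after ORDER BY

Fix: Swap the clauses: ORDER BY first, then LIMIT

Corrected query:
SELECT * FROM orders ORDER BY total DESC LIMIT 3

Result:
id | customer | product | quantity | total  
---+----------+---------+----------+--------
5  | Carol    | Laptop  | 3        | 1285.03
2  | Bob      | Laptop  | 9        | 699.56 
1  | Carol    | Headset | 11       | NULL   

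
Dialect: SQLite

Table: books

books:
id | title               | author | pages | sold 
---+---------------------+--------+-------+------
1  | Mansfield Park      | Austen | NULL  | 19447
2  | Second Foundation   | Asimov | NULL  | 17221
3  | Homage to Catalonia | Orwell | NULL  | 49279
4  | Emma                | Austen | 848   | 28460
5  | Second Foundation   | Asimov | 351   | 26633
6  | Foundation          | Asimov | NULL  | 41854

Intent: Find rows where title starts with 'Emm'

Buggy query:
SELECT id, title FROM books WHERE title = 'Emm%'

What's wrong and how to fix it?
Bug: '=' compares the literal string including the % character; pattern matching needs LIKE

Fix: Replace '=' with LIKE so 'Emm%' is treated as a pattern

Corrected query:
SELECT id, title FROM books WHERE title LIKE 'Emm%'

Result:
id | title
---+------
4  | Emma 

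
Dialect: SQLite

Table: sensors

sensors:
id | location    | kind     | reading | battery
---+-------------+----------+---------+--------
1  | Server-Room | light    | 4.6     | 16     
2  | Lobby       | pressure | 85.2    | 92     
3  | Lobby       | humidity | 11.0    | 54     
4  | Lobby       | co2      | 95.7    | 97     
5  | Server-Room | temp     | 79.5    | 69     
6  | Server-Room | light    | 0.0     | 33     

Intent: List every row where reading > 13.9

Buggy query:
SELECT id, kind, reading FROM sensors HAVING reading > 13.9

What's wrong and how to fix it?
Bug: This is a non-aggregate query (no GROUP BY, no aggregates), so in SQLite the HAVING clause is invalid here; a row-level condition belongs in WHERE

Fix: Replace HAVING with WHERE since the condition applies to individual rows

Corrected query:
SELECT id, kind, reading FROM sensors WHERE reading > 13.9

Result:
id | kind     | reading
---+----------+--------
2  | pressure | 85.2   
4  | co2      | 95.7   
5  | temp     | 79.5   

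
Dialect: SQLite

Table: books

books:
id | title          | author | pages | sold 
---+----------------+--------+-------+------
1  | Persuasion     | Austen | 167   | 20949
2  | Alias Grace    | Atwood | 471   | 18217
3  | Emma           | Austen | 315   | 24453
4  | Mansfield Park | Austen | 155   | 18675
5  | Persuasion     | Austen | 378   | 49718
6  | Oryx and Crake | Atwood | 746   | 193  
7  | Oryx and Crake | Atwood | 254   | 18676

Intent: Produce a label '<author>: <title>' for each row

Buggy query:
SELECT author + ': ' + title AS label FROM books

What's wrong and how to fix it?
Bug: SQLite uses || for string concatenation; + coerces text to numbers (yielding 0)

Fix: Replace + with || to concatenate text

Corrected query:
SELECT author || ': ' || title AS label FROM books

Result:
label                 
----------------------
Austen: Persuasion    
Atwood: Alias Grace   
Austen: Emma          
Austen: Mansfield Park
Austen: Persuasion    
Atwood: Oryx and Crake
Atwood: Oryx and Crake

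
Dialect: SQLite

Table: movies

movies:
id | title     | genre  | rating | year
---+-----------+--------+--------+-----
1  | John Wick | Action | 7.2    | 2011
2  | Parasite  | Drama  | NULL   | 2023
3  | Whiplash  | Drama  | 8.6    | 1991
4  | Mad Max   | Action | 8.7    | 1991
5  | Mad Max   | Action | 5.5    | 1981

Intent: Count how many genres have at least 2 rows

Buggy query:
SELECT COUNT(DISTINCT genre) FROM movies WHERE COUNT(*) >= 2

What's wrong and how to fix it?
Bug: WHERE filters individual rows, not groups, so a group-level COUNT is invalid there

Fix: Use a subquery that GROUPs and filters with HAVING, then count its rows

Corrected query:
SELECT COUNT(*) FROM (SELECT genre FROM movies GROUP BY genre HAVING COUNT(*) >= 2)

Result:
COUNT(*)
--------
2       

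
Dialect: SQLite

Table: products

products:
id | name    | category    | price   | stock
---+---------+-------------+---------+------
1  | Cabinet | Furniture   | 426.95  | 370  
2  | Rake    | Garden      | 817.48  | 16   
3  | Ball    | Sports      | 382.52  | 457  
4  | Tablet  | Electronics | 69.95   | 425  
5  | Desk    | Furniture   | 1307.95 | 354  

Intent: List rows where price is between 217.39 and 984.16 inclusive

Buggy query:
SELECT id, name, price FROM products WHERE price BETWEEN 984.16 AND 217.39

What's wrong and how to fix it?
Bug: BETWEEN expects the lower bound first; with 984.16 AND 217.39 the range is empty

Fix: Swap the bounds so the smaller value comes first

Corrected query:
SELECT id, name, price FROM products WHERE price BETWEEN 217.39 AND 984.16

Result:
id | name    | price 
---+---------+-------
1  | Cabinet | 426.95
2  | Rake    | 817.48
3  | Ball    | 382.52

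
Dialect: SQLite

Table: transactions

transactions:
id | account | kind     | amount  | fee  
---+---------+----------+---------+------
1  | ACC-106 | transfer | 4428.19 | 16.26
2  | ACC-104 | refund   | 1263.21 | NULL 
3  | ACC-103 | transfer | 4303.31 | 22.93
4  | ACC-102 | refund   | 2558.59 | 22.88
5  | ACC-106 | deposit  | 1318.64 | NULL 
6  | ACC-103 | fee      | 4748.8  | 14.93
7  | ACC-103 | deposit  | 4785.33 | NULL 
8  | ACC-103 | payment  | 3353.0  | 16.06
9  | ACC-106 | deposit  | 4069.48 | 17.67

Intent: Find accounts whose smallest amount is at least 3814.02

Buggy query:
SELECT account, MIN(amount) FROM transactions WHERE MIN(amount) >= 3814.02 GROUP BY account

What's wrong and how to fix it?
Bug: Aggregates like MIN are computed per group after WHERE runs

Fix: Use HAVING for the per-group MIN condition

Corrected query:
SELECT account, MIN(amount) FROM transactions GROUP BY account HAVING MIN(amount) >= 3814.02

Result:
(no rows)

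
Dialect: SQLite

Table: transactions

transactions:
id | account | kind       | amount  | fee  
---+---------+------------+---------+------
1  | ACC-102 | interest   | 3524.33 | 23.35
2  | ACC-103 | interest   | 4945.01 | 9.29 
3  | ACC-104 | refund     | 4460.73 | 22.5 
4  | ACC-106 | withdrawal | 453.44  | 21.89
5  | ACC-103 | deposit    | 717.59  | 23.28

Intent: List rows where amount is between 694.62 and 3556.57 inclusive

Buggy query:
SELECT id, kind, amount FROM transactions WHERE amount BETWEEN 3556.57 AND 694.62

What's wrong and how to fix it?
Bug: BETWEEN expects the lower bound first; with 3556.57 AND 694.62 the range is empty

Fix: Write BETWEEN 694.62 AND 3556.57

Corrected query:
SELECT id, kind, amount FROM transactions WHERE amount BETWEEN 694.62 AND 3556.57

Result:
id | kind     | amount 
---+----------+--------
1  | interest | 3524.33
5  | deposit  | 717.59 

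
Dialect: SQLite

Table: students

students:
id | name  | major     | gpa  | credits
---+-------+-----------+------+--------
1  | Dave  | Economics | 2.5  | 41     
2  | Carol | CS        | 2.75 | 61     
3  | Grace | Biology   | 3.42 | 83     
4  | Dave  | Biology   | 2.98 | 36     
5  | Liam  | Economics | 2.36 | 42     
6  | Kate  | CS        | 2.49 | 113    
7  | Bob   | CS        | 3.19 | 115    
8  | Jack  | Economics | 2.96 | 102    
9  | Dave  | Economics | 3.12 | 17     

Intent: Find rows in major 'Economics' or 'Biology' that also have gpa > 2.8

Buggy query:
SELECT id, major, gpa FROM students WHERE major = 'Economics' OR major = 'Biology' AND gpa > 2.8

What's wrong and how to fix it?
Bug: AND binds tighter than OR, so this parses as major = 'Economics' OR (major = 'Biology' AND gpa > 2.8)

Fix: Add parentheses around the OR so the AND applies to both alternatives

Corrected query:
SELECT id, major, gpa FROM students WHERE (major = 'Economics' OR major = 'Biology') AND gpa > 2.8

Result:
id | major     | gpa 
---+-----------+-----
3  | Biology   | 3.42
4  | Biology   | 2.98
8  | Economics | 2.96
9  | Economics | 3.12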